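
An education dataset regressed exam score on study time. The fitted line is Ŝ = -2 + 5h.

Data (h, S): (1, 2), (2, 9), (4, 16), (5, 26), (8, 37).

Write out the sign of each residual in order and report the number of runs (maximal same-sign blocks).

5 runs

h=1: Ŝ = -2 + 5·1 = 3; e = 2 − 3 = -1
h=2: Ŝ = -2 + 5·2 = 8; e = 9 − 8 = 1
h=4: Ŝ = -2 + 5·4 = 18; e = 16 − 18 = -2
h=5: Ŝ = -2 + 5·5 = 23; e = 26 − 23 = 3
h=8: Ŝ = -2 + 5·8 = 38; e = 37 − 38 = -1
Signs: − + − + −
Runs: −×1, +×1, −×1, +×1, −×1 → 5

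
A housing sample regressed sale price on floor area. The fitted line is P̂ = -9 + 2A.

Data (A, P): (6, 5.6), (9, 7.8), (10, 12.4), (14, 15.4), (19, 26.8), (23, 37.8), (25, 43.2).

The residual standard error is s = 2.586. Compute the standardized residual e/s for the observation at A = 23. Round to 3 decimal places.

0.309

P̂ = -9 + 2·23 = 37
e = 37.8 − 37 = 0.8
e/s = 0.8 / 2.586 = 0.309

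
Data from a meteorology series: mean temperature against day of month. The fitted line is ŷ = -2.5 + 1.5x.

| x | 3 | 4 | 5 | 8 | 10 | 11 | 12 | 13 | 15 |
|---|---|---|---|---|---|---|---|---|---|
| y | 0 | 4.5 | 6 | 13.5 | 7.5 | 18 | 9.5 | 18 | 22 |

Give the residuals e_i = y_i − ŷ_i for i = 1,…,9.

x=3: ŷ = -2.5 + 1.5·3 = 2; e = 0 − 2 = -2
x=4: ŷ = -2.5 + 1.5·4 = 3.5; e = 4.5 − 3.5 = 1
x=5: ŷ = -2.5 + 1.5·5 = 5; e = 6 − 5 = 1
x=8: ŷ = -2.5 + 1.5·8 = 9.5; e = 13.5 − 9.5 = 4
x=10: ŷ = -2.5 + 1.5·10 = 12.5; e = 7.5 − 12.5 = -5
x=11: ŷ = -2.5 + 1.5·11 = 14; e = 18 − 14 = 4
x=12: ŷ = -2.5 + 1.5·12 = 15.5; e = 9.5 − 15.5 = -6
x=13: ŷ = -2.5 + 1.5·13 = 17; e = 18 − 17 = 1
x=15: ŷ = -2.5 + 1.5·15 = 20; e = 22 − 20 = 2

-2, 1, 1, 4, -5, 4, -6, 1, 2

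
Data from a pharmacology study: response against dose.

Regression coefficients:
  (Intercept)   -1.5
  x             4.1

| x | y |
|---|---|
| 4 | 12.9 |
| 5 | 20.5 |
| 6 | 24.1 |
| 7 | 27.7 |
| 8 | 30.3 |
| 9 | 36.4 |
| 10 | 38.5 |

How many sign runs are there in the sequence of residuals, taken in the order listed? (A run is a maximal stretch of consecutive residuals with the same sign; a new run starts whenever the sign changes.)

5 runs

x=4: ŷ = -1.5 + 4.1·4 = 14.9; r = 12.9 − 14.9 = -2
x=5: ŷ = -1.5 + 4.1·5 = 19; r = 20.5 − 19 = 1.5
x=6: ŷ = -1.5 + 4.1·6 = 23.1; r = 24.1 − 23.1 = 1
x=7: ŷ = -1.5 + 4.1·7 = 27.2; r = 27.7 − 27.2 = 0.5
x=8: ŷ = -1.5 + 4.1·8 = 31.3; r = 30.3 − 31.3 = -1
x=9: ŷ = -1.5 + 4.1·9 = 35.4; r = 36.4 − 35.4 = 1
x=10: ŷ = -1.5 + 4.1·10 = 39.5; r = 38.5 − 39.5 = -1
Signs: − + + + − + −
Runs: −×1, +×3, −×1, +×1, −×1 → 5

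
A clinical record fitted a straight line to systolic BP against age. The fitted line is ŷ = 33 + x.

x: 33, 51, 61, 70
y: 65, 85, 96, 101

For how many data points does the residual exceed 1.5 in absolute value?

x=33: ŷ = 33 + 33 = 66; r = 65 − 66 = -1
x=51: ŷ = 33 + 51 = 84; r = 85 − 84 = 1
x=61: ŷ = 33 + 61 = 94; r = 96 − 94 = 2
x=70: ŷ = 33 + 70 = 103; r = 101 − 103 = -2
|r| > 1.5: x=61 (|r|=2), x=70 (|r|=2) → 2

2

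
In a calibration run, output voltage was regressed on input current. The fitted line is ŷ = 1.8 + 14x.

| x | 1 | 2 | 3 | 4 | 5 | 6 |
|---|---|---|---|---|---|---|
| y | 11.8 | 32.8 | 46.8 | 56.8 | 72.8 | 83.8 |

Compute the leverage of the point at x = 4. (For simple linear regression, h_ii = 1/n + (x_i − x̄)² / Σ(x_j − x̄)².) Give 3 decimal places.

x̄ = (1 + 2 + 3 + 4 + 5 + 6)/6 = 3.5
Σ(x − x̄)² = 6.25 + 2.25 + 0.25 + 0.25 + 2.25 + 6.25 = 17.5
h = 1/6 + (0.5)²/17.5 = 0.166667 + 0.0142857 = 0.181

h = 0.181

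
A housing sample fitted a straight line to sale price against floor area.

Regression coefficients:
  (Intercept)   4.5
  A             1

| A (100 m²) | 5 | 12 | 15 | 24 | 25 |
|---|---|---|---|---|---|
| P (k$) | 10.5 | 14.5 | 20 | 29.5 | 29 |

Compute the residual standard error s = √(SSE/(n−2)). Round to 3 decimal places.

A=5: ŷ = 4.5 + 5 = 9.5; e = 10.5 − 9.5 = 1
A=12: ŷ = 4.5 + 12 = 16.5; e = 14.5 − 16.5 = -2
A=15: ŷ = 4.5 + 15 = 19.5; e = 20 − 19.5 = 0.5
A=24: ŷ = 4.5 + 24 = 28.5; e = 29.5 − 28.5 = 1
A=25: ŷ = 4.5 + 25 = 29.5; e = 29 − 29.5 = -0.5
SSE = 1 + 4 + 0.25 + 1 + 0.25 = 6.5
s = √(6.5/3) = √2.16667 ≈ 1.472

s = 1.472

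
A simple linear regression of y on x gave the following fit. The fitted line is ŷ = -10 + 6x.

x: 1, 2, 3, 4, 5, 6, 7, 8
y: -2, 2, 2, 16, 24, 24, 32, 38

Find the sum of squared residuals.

x=1: ŷ = -10 + 6·1 = -4; e = -2 − (-4) = 2
x=2: ŷ = -10 + 6·2 = 2; e = 2 − 2 = 0
x=3: ŷ = -10 + 6·3 = 8; e = 2 − 8 = -6
x=4: ŷ = -10 + 6·4 = 14; e = 16 − 14 = 2
x=5: ŷ = -10 + 6·5 = 20; e = 24 − 20 = 4
x=6: ŷ = -10 + 6·6 = 26; e = 24 − 26 = -2
x=7: ŷ = -10 + 6·7 = 32; e = 32 − 32 = 0
x=8: ŷ = -10 + 6·8 = 38; e = 38 − 38 = 0
SSE = 4 + 0 + 36 + 4 + 16 + 4 + 0 + 0 = 64

SSE = 64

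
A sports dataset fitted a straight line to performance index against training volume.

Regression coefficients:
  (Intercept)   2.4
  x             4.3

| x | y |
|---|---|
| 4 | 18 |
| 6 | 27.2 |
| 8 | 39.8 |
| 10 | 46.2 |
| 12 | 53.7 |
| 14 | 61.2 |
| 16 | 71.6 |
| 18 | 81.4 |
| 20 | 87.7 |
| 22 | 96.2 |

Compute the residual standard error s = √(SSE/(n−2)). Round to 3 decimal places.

x=4: ŷ = 2.4 + 4.3·4 = 19.6; r = 18 − 19.6 = -1.6
x=6: ŷ = 2.4 + 4.3·6 = 28.2; r = 27.2 − 28.2 = -1
x=8: ŷ = 2.4 + 4.3·8 = 36.8; r = 39.8 − 36.8 = 3
x=10: ŷ = 2.4 + 4.3·10 = 45.4; r = 46.2 − 45.4 = 0.8
x=12: ŷ = 2.4 + 4.3·12 = 54; r = 53.7 − 54 = -0.3
x=14: ŷ = 2.4 + 4.3·14 = 62.6; r = 61.2 − 62.6 = -1.4
x=16: ŷ = 2.4 + 4.3·16 = 71.2; r = 71.6 − 71.2 = 0.4
x=18: ŷ = 2.4 + 4.3·18 = 79.8; r = 81.4 − 79.8 = 1.6
x=20: ŷ = 2.4 + 4.3·20 = 88.4; r = 87.7 − 88.4 = -0.7
x=22: ŷ = 2.4 + 4.3·22 = 97; r = 96.2 − 97 = -0.8
SSE = 2.56 + 1 + 9 + 0.64 + 0.09 + 1.96 + 0.16 + 2.56 + 0.49 + 0.64 = 19.1
s = √(19.1/8) = √2.3875 ≈ 1.545

s = 1.545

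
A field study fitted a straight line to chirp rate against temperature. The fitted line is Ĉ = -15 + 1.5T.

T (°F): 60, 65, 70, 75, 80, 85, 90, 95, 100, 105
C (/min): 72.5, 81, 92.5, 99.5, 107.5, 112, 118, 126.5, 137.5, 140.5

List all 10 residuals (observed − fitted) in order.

-2.5, -1.5, 2.5, 2, 2.5, -0.5, -2, -1, 2.5, -2

T=60: Ĉ = -15 + 1.5·60 = 75; r = 72.5 − 75 = -2.5
T=65: Ĉ = -15 + 1.5·65 = 82.5; r = 81 − 82.5 = -1.5
T=70: Ĉ = -15 + 1.5·70 = 90; r = 92.5 − 90 = 2.5
T=75: Ĉ = -15 + 1.5·75 = 97.5; r = 99.5 − 97.5 = 2
T=80: Ĉ = -15 + 1.5·80 = 105; r = 107.5 − 105 = 2.5
T=85: Ĉ = -15 + 1.5·85 = 112.5; r = 112 − 112.5 = -0.5
T=90: Ĉ = -15 + 1.5·90 = 120; r = 118 − 120 = -2
T=95: Ĉ = -15 + 1.5·95 = 127.5; r = 126.5 − 127.5 = -1
T=100: Ĉ = -15 + 1.5·100 = 135; r = 137.5 − 135 = 2.5
T=105: Ĉ = -15 + 1.5·105 = 142.5; r = 140.5 − 142.5 = -2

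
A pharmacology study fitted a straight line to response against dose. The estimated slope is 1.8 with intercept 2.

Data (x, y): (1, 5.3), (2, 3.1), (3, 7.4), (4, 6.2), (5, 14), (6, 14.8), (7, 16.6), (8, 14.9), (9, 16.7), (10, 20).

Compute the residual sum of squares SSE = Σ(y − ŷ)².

x=1: ŷ = 2 + 1.8·1 = 3.8; r = 5.3 − 3.8 = 1.5
x=2: ŷ = 2 + 1.8·2 = 5.6; r = 3.1 − 5.6 = -2.5
x=3: ŷ = 2 + 1.8·3 = 7.4; r = 7.4 − 7.4 = 0
x=4: ŷ = 2 + 1.8·4 = 9.2; r = 6.2 − 9.2 = -3
x=5: ŷ = 2 + 1.8·5 = 11; r = 14 − 11 = 3
x=6: ŷ = 2 + 1.8·6 = 12.8; r = 14.8 − 12.8 = 2
x=7: ŷ = 2 + 1.8·7 = 14.6; r = 16.6 − 14.6 = 2
x=8: ŷ = 2 + 1.8·8 = 16.4; r = 14.9 − 16.4 = -1.5
x=9: ŷ = 2 + 1.8·9 = 18.2; r = 16.7 − 18.2 = -1.5
x=10: ŷ = 2 + 1.8·10 = 20; r = 20 − 20 = 0
SSE = 2.25 + 6.25 + 0 + 9 + 9 + 4 + 4 + 2.25 + 2.25 + 0 = 39

SSE = 39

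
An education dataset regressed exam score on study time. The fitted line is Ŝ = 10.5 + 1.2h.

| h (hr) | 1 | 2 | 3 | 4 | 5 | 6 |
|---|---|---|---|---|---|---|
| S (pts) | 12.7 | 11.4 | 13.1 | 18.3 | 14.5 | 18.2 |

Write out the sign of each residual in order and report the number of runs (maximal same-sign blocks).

h=1: Ŝ = 10.5 + 1.2·1 = 11.7; e = 12.7 − 11.7 = 1
h=2: Ŝ = 10.5 + 1.2·2 = 12.9; e = 11.4 − 12.9 = -1.5
h=3: Ŝ = 10.5 + 1.2·3 = 14.1; e = 13.1 − 14.1 = -1
h=4: Ŝ = 10.5 + 1.2·4 = 15.3; e = 18.3 − 15.3 = 3
h=5: Ŝ = 10.5 + 1.2·5 = 16.5; e = 14.5 − 16.5 = -2
h=6: Ŝ = 10.5 + 1.2·6 = 17.7; e = 18.2 − 17.7 = 0.5
Signs: + − − + − +
Runs: +×1, −×2, +×1, −×1, +×1 → 5

5 runs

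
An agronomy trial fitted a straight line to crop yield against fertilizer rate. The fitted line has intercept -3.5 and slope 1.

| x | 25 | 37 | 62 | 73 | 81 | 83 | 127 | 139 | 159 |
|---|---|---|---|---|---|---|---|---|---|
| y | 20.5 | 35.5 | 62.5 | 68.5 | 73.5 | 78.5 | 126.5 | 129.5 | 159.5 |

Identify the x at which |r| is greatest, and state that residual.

x=25: ŷ = -3.5 + 25 = 21.5; r = 20.5 − 21.5 = -1
x=37: ŷ = -3.5 + 37 = 33.5; r = 35.5 − 33.5 = 2
x=62: ŷ = -3.5 + 62 = 58.5; r = 62.5 − 58.5 = 4
x=73: ŷ = -3.5 + 73 = 69.5; r = 68.5 − 69.5 = -1
x=81: ŷ = -3.5 + 81 = 77.5; r = 73.5 − 77.5 = -4
x=83: ŷ = -3.5 + 83 = 79.5; r = 78.5 − 79.5 = -1
x=127: ŷ = -3.5 + 127 = 123.5; r = 126.5 − 123.5 = 3
x=139: ŷ = -3.5 + 139 = 135.5; r = 129.5 − 135.5 = -6
x=159: ŷ = -3.5 + 159 = 155.5; r = 159.5 − 155.5 = 4
Largest |r| is 6 at x = 139, residual -6.

x = 139, r = -6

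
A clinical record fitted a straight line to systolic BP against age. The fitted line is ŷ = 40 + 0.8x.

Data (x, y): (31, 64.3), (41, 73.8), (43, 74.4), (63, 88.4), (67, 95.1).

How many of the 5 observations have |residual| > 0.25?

x=31: ŷ = 40 + 0.8·31 = 64.8; e = 64.3 − 64.8 = -0.5
x=41: ŷ = 40 + 0.8·41 = 72.8; e = 73.8 − 72.8 = 1
x=43: ŷ = 40 + 0.8·43 = 74.4; e = 74.4 − 74.4 = 0
x=63: ŷ = 40 + 0.8·63 = 90.4; e = 88.4 − 90.4 = -2
x=67: ŷ = 40 + 0.8·67 = 93.6; e = 95.1 − 93.6 = 1.5
|e| > 0.25: x=31 (|e|=0.5), x=41 (|e|=1), x=63 (|e|=2), x=67 (|e|=1.5) → 4

4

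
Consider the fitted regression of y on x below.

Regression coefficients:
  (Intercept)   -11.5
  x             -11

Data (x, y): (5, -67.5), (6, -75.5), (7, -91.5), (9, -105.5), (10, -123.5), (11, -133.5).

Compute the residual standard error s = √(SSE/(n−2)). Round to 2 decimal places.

s = 3.32

x=5: ŷ = -11.5 − 11·5 = -66.5; e = -67.5 − (-66.5) = -1
x=6: ŷ = -11.5 − 11·6 = -77.5; e = -75.5 − (-77.5) = 2
x=7: ŷ = -11.5 − 11·7 = -88.5; e = -91.5 − (-88.5) = -3
x=9: ŷ = -11.5 − 11·9 = -110.5; e = -105.5 − (-110.5) = 5
x=10: ŷ = -11.5 − 11·10 = -121.5; e = -123.5 − (-121.5) = -2
x=11: ŷ = -11.5 − 11·11 = -132.5; e = -133.5 − (-132.5) = -1
SSE = 1 + 4 + 9 + 25 + 4 + 1 = 44
s = √(44/4) = √11 ≈ 3.32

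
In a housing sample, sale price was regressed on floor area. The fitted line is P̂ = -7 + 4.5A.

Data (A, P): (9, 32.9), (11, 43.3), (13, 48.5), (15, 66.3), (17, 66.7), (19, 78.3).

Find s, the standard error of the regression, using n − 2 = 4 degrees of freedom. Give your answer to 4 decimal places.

s = 3.5889

A=9: P̂ = -7 + 4.5·9 = 33.5; e = 32.9 − 33.5 = -0.6
A=11: P̂ = -7 + 4.5·11 = 42.5; e = 43.3 − 42.5 = 0.8
A=13: P̂ = -7 + 4.5·13 = 51.5; e = 48.5 − 51.5 = -3
A=15: P̂ = -7 + 4.5·15 = 60.5; e = 66.3 − 60.5 = 5.8
A=17: P̂ = -7 + 4.5·17 = 69.5; e = 66.7 − 69.5 = -2.8
A=19: P̂ = -7 + 4.5·19 = 78.5; e = 78.3 − 78.5 = -0.2
SSE = 0.36 + 0.64 + 9 + 33.64 + 7.84 + 0.04 = 51.52
s = √(51.52/4) = √12.88 ≈ 3.5889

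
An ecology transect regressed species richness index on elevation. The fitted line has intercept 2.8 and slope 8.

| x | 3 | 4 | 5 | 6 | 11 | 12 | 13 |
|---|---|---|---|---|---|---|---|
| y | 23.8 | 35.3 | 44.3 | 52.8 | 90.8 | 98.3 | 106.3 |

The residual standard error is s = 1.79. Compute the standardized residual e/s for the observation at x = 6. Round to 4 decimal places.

1.1173

ŷ = 2.8 + 8·6 = 50.8
e = 52.8 − 50.8 = 2
e/s = 2 / 1.79 = 1.1173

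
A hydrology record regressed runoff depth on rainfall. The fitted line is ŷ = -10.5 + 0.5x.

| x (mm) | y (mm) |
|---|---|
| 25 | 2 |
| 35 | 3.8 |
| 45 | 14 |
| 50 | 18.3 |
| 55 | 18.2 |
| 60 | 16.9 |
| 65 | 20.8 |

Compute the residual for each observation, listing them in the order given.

0, -3.2, 2, 3.8, 1.2, -2.6, -1.2

x=25: ŷ = -10.5 + 0.5·25 = 2; r = 2 − 2 = 0
x=35: ŷ = -10.5 + 0.5·35 = 7; r = 3.8 − 7 = -3.2
x=45: ŷ = -10.5 + 0.5·45 = 12; r = 14 − 12 = 2
x=50: ŷ = -10.5 + 0.5·50 = 14.5; r = 18.3 − 14.5 = 3.8
x=55: ŷ = -10.5 + 0.5·55 = 17; r = 18.2 − 17 = 1.2
x=60: ŷ = -10.5 + 0.5·60 = 19.5; r = 16.9 − 19.5 = -2.6
x=65: ŷ = -10.5 + 0.5·65 = 22; r = 20.8 − 22 = -1.2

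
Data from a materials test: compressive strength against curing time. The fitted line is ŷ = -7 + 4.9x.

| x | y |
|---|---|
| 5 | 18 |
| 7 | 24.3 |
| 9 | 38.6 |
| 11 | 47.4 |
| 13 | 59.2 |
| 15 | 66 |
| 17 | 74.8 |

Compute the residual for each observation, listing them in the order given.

x=5: ŷ = -7 + 4.9·5 = 17.5; r = 18 − 17.5 = 0.5
x=7: ŷ = -7 + 4.9·7 = 27.3; r = 24.3 − 27.3 = -3
x=9: ŷ = -7 + 4.9·9 = 37.1; r = 38.6 − 37.1 = 1.5
x=11: ŷ = -7 + 4.9·11 = 46.9; r = 47.4 − 46.9 = 0.5
x=13: ŷ = -7 + 4.9·13 = 56.7; r = 59.2 − 56.7 = 2.5
x=15: ŷ = -7 + 4.9·15 = 66.5; r = 66 − 66.5 = -0.5
x=17: ŷ = -7 + 4.9·17 = 76.3; r = 74.8 − 76.3 = -1.5

0.5, -3, 1.5, 0.5, 2.5, -0.5, -1.5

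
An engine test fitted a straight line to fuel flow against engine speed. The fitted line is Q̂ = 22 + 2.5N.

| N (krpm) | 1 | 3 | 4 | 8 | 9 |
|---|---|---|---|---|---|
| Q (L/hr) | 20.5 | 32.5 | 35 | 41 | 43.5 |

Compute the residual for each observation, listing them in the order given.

-4, 3, 3, -1, -1

N=1: Q̂ = 22 + 2.5·1 = 24.5; e = 20.5 − 24.5 = -4
N=3: Q̂ = 22 + 2.5·3 = 29.5; e = 32.5 − 29.5 = 3
N=4: Q̂ = 22 + 2.5·4 = 32; e = 35 − 32 = 3
N=8: Q̂ = 22 + 2.5·8 = 42; e = 41 − 42 = -1
N=9: Q̂ = 22 + 2.5·9 = 44.5; e = 43.5 − 44.5 = -1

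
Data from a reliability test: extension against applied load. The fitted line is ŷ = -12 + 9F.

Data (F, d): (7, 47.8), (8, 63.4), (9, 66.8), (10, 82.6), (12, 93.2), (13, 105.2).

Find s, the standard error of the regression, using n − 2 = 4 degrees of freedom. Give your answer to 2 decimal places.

s = 3.73

F=7: ŷ = -12 + 9·7 = 51; e = 47.8 − 51 = -3.2
F=8: ŷ = -12 + 9·8 = 60; e = 63.4 − 60 = 3.4
F=9: ŷ = -12 + 9·9 = 69; e = 66.8 − 69 = -2.2
F=10: ŷ = -12 + 9·10 = 78; e = 82.6 − 78 = 4.6
F=12: ŷ = -12 + 9·12 = 96; e = 93.2 − 96 = -2.8
F=13: ŷ = -12 + 9·13 = 105; e = 105.2 − 105 = 0.2
SSE = 10.24 + 11.56 + 4.84 + 21.16 + 7.84 + 0.04 = 55.68
s = √(55.68/4) = √13.92 ≈ 3.73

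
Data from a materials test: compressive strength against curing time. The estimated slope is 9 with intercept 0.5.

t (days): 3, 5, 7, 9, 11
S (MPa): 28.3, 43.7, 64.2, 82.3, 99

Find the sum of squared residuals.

SSE = 5.26

t=3: ŷ = 0.5 + 9·3 = 27.5; r = 28.3 − 27.5 = 0.8
t=5: ŷ = 0.5 + 9·5 = 45.5; r = 43.7 − 45.5 = -1.8
t=7: ŷ = 0.5 + 9·7 = 63.5; r = 64.2 − 63.5 = 0.7
t=9: ŷ = 0.5 + 9·9 = 81.5; r = 82.3 − 81.5 = 0.8
t=11: ŷ = 0.5 + 9·11 = 99.5; r = 99 − 99.5 = -0.5
SSE = 0.64 + 3.24 + 0.49 + 0.64 + 0.25 = 5.26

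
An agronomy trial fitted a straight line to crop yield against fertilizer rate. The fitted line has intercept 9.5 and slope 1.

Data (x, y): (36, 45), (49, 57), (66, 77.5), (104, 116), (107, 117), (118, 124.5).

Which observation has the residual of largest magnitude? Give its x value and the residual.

x=36: ŷ = 9.5 + 36 = 45.5; r = 45 − 45.5 = -0.5
x=49: ŷ = 9.5 + 49 = 58.5; r = 57 − 58.5 = -1.5
x=66: ŷ = 9.5 + 66 = 75.5; r = 77.5 − 75.5 = 2
x=104: ŷ = 9.5 + 104 = 113.5; r = 116 − 113.5 = 2.5
x=107: ŷ = 9.5 + 107 = 116.5; r = 117 − 116.5 = 0.5
x=118: ŷ = 9.5 + 118 = 127.5; r = 124.5 − 127.5 = -3
Largest |r| is 3 at x = 118, residual -3.

x = 118, r = -3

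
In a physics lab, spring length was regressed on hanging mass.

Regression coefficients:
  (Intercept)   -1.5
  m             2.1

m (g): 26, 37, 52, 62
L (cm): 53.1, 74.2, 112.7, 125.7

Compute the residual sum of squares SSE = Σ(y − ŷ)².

SSE = 38

m=26: L̂ = -1.5 + 2.1·26 = 53.1; e = 53.1 − 53.1 = 0
m=37: L̂ = -1.5 + 2.1·37 = 76.2; e = 74.2 − 76.2 = -2
m=52: L̂ = -1.5 + 2.1·52 = 107.7; e = 112.7 − 107.7 = 5
m=62: L̂ = -1.5 + 2.1·62 = 128.7; e = 125.7 − 128.7 = -3
SSE = 0 + 4 + 25 + 9 = 38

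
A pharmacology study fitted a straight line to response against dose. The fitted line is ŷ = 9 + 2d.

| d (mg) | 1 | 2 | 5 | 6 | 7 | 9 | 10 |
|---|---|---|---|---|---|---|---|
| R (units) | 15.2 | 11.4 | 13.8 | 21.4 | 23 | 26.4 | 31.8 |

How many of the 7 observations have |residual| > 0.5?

5

d=1: ŷ = 9 + 2·1 = 11; e = 15.2 − 11 = 4.2
d=2: ŷ = 9 + 2·2 = 13; e = 11.4 − 13 = -1.6
d=5: ŷ = 9 + 2·5 = 19; e = 13.8 − 19 = -5.2
d=6: ŷ = 9 + 2·6 = 21; e = 21.4 − 21 = 0.4
d=7: ŷ = 9 + 2·7 = 23; e = 23 − 23 = 0
d=9: ŷ = 9 + 2·9 = 27; e = 26.4 − 27 = -0.6
d=10: ŷ = 9 + 2·10 = 29; e = 31.8 − 29 = 2.8
|e| > 0.5: d=1 (|e|=4.2), d=2 (|e|=1.6), d=5 (|e|=5.2), d=9 (|e|=0.6), d=10 (|e|=2.8) → 5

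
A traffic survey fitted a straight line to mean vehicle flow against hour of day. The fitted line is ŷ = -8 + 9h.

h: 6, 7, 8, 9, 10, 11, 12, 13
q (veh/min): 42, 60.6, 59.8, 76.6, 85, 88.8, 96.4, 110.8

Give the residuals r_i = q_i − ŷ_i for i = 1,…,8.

-4, 5.6, -4.2, 3.6, 3, -2.2, -3.6, 1.8

h=6: ŷ = -8 + 9·6 = 46; r = 42 − 46 = -4
h=7: ŷ = -8 + 9·7 = 55; r = 60.6 − 55 = 5.6
h=8: ŷ = -8 + 9·8 = 64; r = 59.8 − 64 = -4.2
h=9: ŷ = -8 + 9·9 = 73; r = 76.6 − 73 = 3.6
h=10: ŷ = -8 + 9·10 = 82; r = 85 − 82 = 3
h=11: ŷ = -8 + 9·11 = 91; r = 88.8 − 91 = -2.2
h=12: ŷ = -8 + 9·12 = 100; r = 96.4 − 100 = -3.6
h=13: ŷ = -8 + 9·13 = 109; r = 110.8 − 109 = 1.8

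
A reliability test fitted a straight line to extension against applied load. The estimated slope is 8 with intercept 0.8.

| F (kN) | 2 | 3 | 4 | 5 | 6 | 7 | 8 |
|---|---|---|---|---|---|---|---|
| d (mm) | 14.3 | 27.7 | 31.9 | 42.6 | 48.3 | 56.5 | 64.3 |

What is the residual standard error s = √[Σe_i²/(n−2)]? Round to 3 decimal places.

F=2: d̂ = 0.8 + 8·2 = 16.8; e = 14.3 − 16.8 = -2.5
F=3: d̂ = 0.8 + 8·3 = 24.8; e = 27.7 − 24.8 = 2.9
F=4: d̂ = 0.8 + 8·4 = 32.8; e = 31.9 − 32.8 = -0.9
F=5: d̂ = 0.8 + 8·5 = 40.8; e = 42.6 − 40.8 = 1.8
F=6: d̂ = 0.8 + 8·6 = 48.8; e = 48.3 − 48.8 = -0.5
F=7: d̂ = 0.8 + 8·7 = 56.8; e = 56.5 − 56.8 = -0.3
F=8: d̂ = 0.8 + 8·8 = 64.8; e = 64.3 − 64.8 = -0.5
SSE = 6.25 + 8.41 + 0.81 + 3.24 + 0.25 + 0.09 + 0.25 = 19.3
s = √(19.3/5) = √3.86 ≈ 1.965

s = 1.965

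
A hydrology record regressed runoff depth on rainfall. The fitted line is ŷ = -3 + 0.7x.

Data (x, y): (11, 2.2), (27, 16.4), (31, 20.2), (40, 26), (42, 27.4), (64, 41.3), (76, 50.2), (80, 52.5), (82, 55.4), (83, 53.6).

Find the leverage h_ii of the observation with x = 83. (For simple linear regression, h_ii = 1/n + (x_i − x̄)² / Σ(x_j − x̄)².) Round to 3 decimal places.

x̄ = (11 + 27 + 31 + 40 + 42 + 64 + 76 + 80 + 82 + 83)/10 = 53.6
Σ(x − x̄)² = 1814.76 + 707.56 + 510.76 + 184.96 + 134.56 + 108.16 + 501.76 + 696.96 + 806.56 + 864.36 = 6330.4
h = 1/10 + (29.4)²/6330.4 = 0.1 + 0.136541 = 0.237

h = 0.237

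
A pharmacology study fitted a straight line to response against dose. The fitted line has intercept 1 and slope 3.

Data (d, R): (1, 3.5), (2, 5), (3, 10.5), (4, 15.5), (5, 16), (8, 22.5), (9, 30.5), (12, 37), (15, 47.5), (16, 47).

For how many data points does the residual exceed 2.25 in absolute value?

d=1: R̂ = 1 + 3·1 = 4; e = 3.5 − 4 = -0.5
d=2: R̂ = 1 + 3·2 = 7; e = 5 − 7 = -2
d=3: R̂ = 1 + 3·3 = 10; e = 10.5 − 10 = 0.5
d=4: R̂ = 1 + 3·4 = 13; e = 15.5 − 13 = 2.5
d=5: R̂ = 1 + 3·5 = 16; e = 16 − 16 = 0
d=8: R̂ = 1 + 3·8 = 25; e = 22.5 − 25 = -2.5
d=9: R̂ = 1 + 3·9 = 28; e = 30.5 − 28 = 2.5
d=12: R̂ = 1 + 3·12 = 37; e = 37 − 37 = 0
d=15: R̂ = 1 + 3·15 = 46; e = 47.5 − 46 = 1.5
d=16: R̂ = 1 + 3·16 = 49; e = 47 − 49 = -2
|e| > 2.25: d=4 (|e|=2.5), d=8 (|e|=2.5), d=9 (|e|=2.5) → 3

3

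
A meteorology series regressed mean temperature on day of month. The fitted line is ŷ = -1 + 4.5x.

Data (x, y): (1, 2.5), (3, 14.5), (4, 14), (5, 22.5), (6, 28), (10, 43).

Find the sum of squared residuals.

SSE = 20

x=1: ŷ = -1 + 4.5·1 = 3.5; e = 2.5 − 3.5 = -1
x=3: ŷ = -1 + 4.5·3 = 12.5; e = 14.5 − 12.5 = 2
x=4: ŷ = -1 + 4.5·4 = 17; e = 14 − 17 = -3
x=5: ŷ = -1 + 4.5·5 = 21.5; e = 22.5 − 21.5 = 1
x=6: ŷ = -1 + 4.5·6 = 26; e = 28 − 26 = 2
x=10: ŷ = -1 + 4.5·10 = 44; e = 43 − 44 = -1
SSE = 1 + 4 + 9 + 1 + 4 + 1 = 20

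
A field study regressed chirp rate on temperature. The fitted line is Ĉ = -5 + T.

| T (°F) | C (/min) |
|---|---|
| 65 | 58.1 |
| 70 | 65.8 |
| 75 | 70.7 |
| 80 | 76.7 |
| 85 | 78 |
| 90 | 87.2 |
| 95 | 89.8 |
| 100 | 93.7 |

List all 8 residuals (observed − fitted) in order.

-1.9, 0.8, 0.7, 1.7, -2, 2.2, -0.2, -1.3

T=65: Ĉ = -5 + 65 = 60; r = 58.1 − 60 = -1.9
T=70: Ĉ = -5 + 70 = 65; r = 65.8 − 65 = 0.8
T=75: Ĉ = -5 + 75 = 70; r = 70.7 − 70 = 0.7
T=80: Ĉ = -5 + 80 = 75; r = 76.7 − 75 = 1.7
T=85: Ĉ = -5 + 85 = 80; r = 78 − 80 = -2
T=90: Ĉ = -5 + 90 = 85; r = 87.2 − 85 = 2.2
T=95: Ĉ = -5 + 95 = 90; r = 89.8 − 90 = -0.2
T=100: Ĉ = -5 + 100 = 95; r = 93.7 − 95 = -1.3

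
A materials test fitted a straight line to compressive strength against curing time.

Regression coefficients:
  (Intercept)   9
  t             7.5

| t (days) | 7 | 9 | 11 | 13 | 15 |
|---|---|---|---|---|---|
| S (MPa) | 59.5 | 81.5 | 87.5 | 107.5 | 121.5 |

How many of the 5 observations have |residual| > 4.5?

t=7: ŷ = 9 + 7.5·7 = 61.5; r = 59.5 − 61.5 = -2
t=9: ŷ = 9 + 7.5·9 = 76.5; r = 81.5 − 76.5 = 5
t=11: ŷ = 9 + 7.5·11 = 91.5; r = 87.5 − 91.5 = -4
t=13: ŷ = 9 + 7.5·13 = 106.5; r = 107.5 − 106.5 = 1
t=15: ŷ = 9 + 7.5·15 = 121.5; r = 121.5 − 121.5 = 0
|r| > 4.5: t=9 (|r|=5) → 1

1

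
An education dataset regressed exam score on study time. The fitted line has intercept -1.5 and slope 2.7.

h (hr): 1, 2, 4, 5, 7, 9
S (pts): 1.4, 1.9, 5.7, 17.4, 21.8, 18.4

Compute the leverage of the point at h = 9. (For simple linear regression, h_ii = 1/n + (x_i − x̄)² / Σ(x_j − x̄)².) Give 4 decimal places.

h = 0.5809

h̄ = (1 + 2 + 4 + 5 + 7 + 9)/6 = 4.66667
Σ(h − h̄)² = 13.4444 + 7.11111 + 0.444444 + 0.111111 + 5.44444 + 18.7778 = 45.3333
h = 1/6 + (4.33333)²/45.3333 = 0.166667 + 0.414216 = 0.5809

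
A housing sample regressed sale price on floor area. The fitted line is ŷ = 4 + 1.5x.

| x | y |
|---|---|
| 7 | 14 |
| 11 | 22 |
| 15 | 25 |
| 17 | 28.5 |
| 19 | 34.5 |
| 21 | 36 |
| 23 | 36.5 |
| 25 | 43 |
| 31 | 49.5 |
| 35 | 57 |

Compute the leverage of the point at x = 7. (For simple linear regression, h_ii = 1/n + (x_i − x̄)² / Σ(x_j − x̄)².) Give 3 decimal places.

h = 0.370

x̄ = (7 + 11 + 15 + 17 + 19 + 21 + 23 + 25 + 31 + 35)/10 = 20.4
Σ(x − x̄)² = 179.56 + 88.36 + 29.16 + 11.56 + 1.96 + 0.36 + 6.76 + 21.16 + 112.36 + 213.16 = 664.4
h = 1/10 + (-13.4)²/664.4 = 0.1 + 0.270259 = 0.370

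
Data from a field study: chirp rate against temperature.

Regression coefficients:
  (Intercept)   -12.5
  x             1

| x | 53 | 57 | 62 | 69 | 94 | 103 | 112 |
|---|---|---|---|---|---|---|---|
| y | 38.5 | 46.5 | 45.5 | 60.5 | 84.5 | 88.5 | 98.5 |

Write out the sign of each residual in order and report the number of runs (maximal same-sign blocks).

x=53: ŷ = -12.5 + 53 = 40.5; r = 38.5 − 40.5 = -2
x=57: ŷ = -12.5 + 57 = 44.5; r = 46.5 − 44.5 = 2
x=62: ŷ = -12.5 + 62 = 49.5; r = 45.5 − 49.5 = -4
x=69: ŷ = -12.5 + 69 = 56.5; r = 60.5 − 56.5 = 4
x=94: ŷ = -12.5 + 94 = 81.5; r = 84.5 − 81.5 = 3
x=103: ŷ = -12.5 + 103 = 90.5; r = 88.5 − 90.5 = -2
x=112: ŷ = -12.5 + 112 = 99.5; r = 98.5 − 99.5 = -1
Signs: − + − + + − −
Runs: −×1, +×1, −×1, +×2, −×2 → 5

5 runs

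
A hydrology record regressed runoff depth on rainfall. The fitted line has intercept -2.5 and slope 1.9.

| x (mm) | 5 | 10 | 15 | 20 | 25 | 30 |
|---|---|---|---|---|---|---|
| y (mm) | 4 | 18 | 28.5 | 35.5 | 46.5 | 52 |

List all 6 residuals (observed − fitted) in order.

-3, 1.5, 2.5, 0, 1.5, -2.5

x=5: ŷ = -2.5 + 1.9·5 = 7; r = 4 − 7 = -3
x=10: ŷ = -2.5 + 1.9·10 = 16.5; r = 18 − 16.5 = 1.5
x=15: ŷ = -2.5 + 1.9·15 = 26; r = 28.5 − 26 = 2.5
x=20: ŷ = -2.5 + 1.9·20 = 35.5; r = 35.5 − 35.5 = 0
x=25: ŷ = -2.5 + 1.9·25 = 45; r = 46.5 − 45 = 1.5
x=30: ŷ = -2.5 + 1.9·30 = 54.5; r = 52 − 54.5 = -2.5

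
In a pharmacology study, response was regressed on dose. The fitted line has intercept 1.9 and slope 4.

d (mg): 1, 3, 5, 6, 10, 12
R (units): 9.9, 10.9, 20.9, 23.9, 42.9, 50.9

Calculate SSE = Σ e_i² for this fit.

SSE = 32

d=1: R̂ = 1.9 + 4·1 = 5.9; e = 9.9 − 5.9 = 4
d=3: R̂ = 1.9 + 4·3 = 13.9; e = 10.9 − 13.9 = -3
d=5: R̂ = 1.9 + 4·5 = 21.9; e = 20.9 − 21.9 = -1
d=6: R̂ = 1.9 + 4·6 = 25.9; e = 23.9 − 25.9 = -2
d=10: R̂ = 1.9 + 4·10 = 41.9; e = 42.9 − 41.9 = 1
d=12: R̂ = 1.9 + 4·12 = 49.9; e = 50.9 − 49.9 = 1
SSE = 16 + 9 + 1 + 4 + 1 + 1 = 32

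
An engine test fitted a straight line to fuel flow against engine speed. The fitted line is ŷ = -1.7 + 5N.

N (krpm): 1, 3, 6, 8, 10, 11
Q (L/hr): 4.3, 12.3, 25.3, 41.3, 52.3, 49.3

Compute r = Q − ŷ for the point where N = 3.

ŷ = -1.7 + 5·3 = 13.3
r = 12.3 − 13.3 = -1

r = -1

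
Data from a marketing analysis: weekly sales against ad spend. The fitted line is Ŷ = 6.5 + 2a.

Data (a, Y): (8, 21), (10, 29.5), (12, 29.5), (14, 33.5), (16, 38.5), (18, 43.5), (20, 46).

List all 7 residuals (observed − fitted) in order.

-1.5, 3, -1, -1, 0, 1, -0.5

a=8: Ŷ = 6.5 + 2·8 = 22.5; r = 21 − 22.5 = -1.5
a=10: Ŷ = 6.5 + 2·10 = 26.5; r = 29.5 − 26.5 = 3
a=12: Ŷ = 6.5 + 2·12 = 30.5; r = 29.5 − 30.5 = -1
a=14: Ŷ = 6.5 + 2·14 = 34.5; r = 33.5 − 34.5 = -1
a=16: Ŷ = 6.5 + 2·16 = 38.5; r = 38.5 − 38.5 = 0
a=18: Ŷ = 6.5 + 2·18 = 42.5; r = 43.5 − 42.5 = 1
a=20: Ŷ = 6.5 + 2·20 = 46.5; r = 46 − 46.5 = -0.5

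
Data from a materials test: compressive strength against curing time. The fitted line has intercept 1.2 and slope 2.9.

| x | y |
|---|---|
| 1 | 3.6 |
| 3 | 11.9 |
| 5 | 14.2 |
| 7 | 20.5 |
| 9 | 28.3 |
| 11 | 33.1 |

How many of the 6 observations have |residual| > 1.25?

x=1: ŷ = 1.2 + 2.9·1 = 4.1; e = 3.6 − 4.1 = -0.5
x=3: ŷ = 1.2 + 2.9·3 = 9.9; e = 11.9 − 9.9 = 2
x=5: ŷ = 1.2 + 2.9·5 = 15.7; e = 14.2 − 15.7 = -1.5
x=7: ŷ = 1.2 + 2.9·7 = 21.5; e = 20.5 − 21.5 = -1
x=9: ŷ = 1.2 + 2.9·9 = 27.3; e = 28.3 − 27.3 = 1
x=11: ŷ = 1.2 + 2.9·11 = 33.1; e = 33.1 − 33.1 = 0
|e| > 1.25: x=3 (|e|=2), x=5 (|e|=1.5) → 2

2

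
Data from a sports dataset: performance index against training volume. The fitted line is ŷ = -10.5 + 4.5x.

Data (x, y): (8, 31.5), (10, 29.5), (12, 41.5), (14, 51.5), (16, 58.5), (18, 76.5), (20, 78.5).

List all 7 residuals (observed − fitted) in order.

6, -5, -2, -1, -3, 6, -1

x=8: ŷ = -10.5 + 4.5·8 = 25.5; r = 31.5 − 25.5 = 6
x=10: ŷ = -10.5 + 4.5·10 = 34.5; r = 29.5 − 34.5 = -5
x=12: ŷ = -10.5 + 4.5·12 = 43.5; r = 41.5 − 43.5 = -2
x=14: ŷ = -10.5 + 4.5·14 = 52.5; r = 51.5 − 52.5 = -1
x=16: ŷ = -10.5 + 4.5·16 = 61.5; r = 58.5 − 61.5 = -3
x=18: ŷ = -10.5 + 4.5·18 = 70.5; r = 76.5 − 70.5 = 6
x=20: ŷ = -10.5 + 4.5·20 = 79.5; r = 78.5 − 79.5 = -1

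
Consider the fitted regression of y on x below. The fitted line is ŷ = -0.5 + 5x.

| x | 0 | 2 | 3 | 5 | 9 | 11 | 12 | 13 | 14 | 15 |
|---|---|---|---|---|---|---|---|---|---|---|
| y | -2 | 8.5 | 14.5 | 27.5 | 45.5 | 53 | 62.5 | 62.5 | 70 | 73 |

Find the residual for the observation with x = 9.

r = 1

ŷ = -0.5 + 5·9 = 44.5
r = 45.5 − 44.5 = 1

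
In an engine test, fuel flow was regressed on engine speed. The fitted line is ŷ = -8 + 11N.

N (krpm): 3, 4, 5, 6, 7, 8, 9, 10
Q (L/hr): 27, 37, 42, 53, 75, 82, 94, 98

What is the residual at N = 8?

e = 2

ŷ = -8 + 11·8 = 80
e = 82 − 80 = 2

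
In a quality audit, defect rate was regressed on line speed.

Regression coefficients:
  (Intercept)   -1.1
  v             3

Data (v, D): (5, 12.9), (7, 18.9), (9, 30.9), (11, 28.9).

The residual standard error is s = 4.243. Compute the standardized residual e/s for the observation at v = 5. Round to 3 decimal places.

ŷ = -1.1 + 3·5 = 13.9
e = 12.9 − 13.9 = -1
e/s = -1 / 4.243 = -0.236

-0.236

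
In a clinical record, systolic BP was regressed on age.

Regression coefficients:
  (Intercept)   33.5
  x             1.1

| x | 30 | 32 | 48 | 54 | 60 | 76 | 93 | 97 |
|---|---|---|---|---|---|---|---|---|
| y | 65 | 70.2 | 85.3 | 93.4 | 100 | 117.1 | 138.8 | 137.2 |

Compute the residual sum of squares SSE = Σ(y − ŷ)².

x=30: ŷ = 33.5 + 1.1·30 = 66.5; r = 65 − 66.5 = -1.5
x=32: ŷ = 33.5 + 1.1·32 = 68.7; r = 70.2 − 68.7 = 1.5
x=48: ŷ = 33.5 + 1.1·48 = 86.3; r = 85.3 − 86.3 = -1
x=54: ŷ = 33.5 + 1.1·54 = 92.9; r = 93.4 − 92.9 = 0.5
x=60: ŷ = 33.5 + 1.1·60 = 99.5; r = 100 − 99.5 = 0.5
x=76: ŷ = 33.5 + 1.1·76 = 117.1; r = 117.1 − 117.1 = 0
x=93: ŷ = 33.5 + 1.1·93 = 135.8; r = 138.8 − 135.8 = 3
x=97: ŷ = 33.5 + 1.1·97 = 140.2; r = 137.2 − 140.2 = -3
SSE = 2.25 + 2.25 + 1 + 0.25 + 0.25 + 0 + 9 + 9 = 24

SSE = 24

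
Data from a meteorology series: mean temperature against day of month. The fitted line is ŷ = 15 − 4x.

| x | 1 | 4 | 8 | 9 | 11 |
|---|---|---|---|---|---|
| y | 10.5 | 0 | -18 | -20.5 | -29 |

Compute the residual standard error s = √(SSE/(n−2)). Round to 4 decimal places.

x=1: ŷ = 15 − 4·1 = 11; e = 10.5 − 11 = -0.5
x=4: ŷ = 15 − 4·4 = -1; e = 0 − (-1) = 1
x=8: ŷ = 15 − 4·8 = -17; e = -18 − (-17) = -1
x=9: ŷ = 15 − 4·9 = -21; e = -20.5 − (-21) = 0.5
x=11: ŷ = 15 − 4·11 = -29; e = -29 − (-29) = 0
SSE = 0.25 + 1 + 1 + 0.25 + 0 = 2.5
s = √(2.5/3) = √0.833333 ≈ 0.9129

s = 0.9129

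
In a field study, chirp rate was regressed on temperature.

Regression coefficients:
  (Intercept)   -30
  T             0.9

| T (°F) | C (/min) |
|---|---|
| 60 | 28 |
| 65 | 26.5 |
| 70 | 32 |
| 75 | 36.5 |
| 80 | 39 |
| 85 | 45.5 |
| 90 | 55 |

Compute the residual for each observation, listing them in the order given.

4, -2, -1, -1, -3, -1, 4

T=60: Ĉ = -30 + 0.9·60 = 24; e = 28 − 24 = 4
T=65: Ĉ = -30 + 0.9·65 = 28.5; e = 26.5 − 28.5 = -2
T=70: Ĉ = -30 + 0.9·70 = 33; e = 32 − 33 = -1
T=75: Ĉ = -30 + 0.9·75 = 37.5; e = 36.5 − 37.5 = -1
T=80: Ĉ = -30 + 0.9·80 = 42; e = 39 − 42 = -3
T=85: Ĉ = -30 + 0.9·85 = 46.5; e = 45.5 − 46.5 = -1
T=90: Ĉ = -30 + 0.9·90 = 51; e = 55 − 51 = 4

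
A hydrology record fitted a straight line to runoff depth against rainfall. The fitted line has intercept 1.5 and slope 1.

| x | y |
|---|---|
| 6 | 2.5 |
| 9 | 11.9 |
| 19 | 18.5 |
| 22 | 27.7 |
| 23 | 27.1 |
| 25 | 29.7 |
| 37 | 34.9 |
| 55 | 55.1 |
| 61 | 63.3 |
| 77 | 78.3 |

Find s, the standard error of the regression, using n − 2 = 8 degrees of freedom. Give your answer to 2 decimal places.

s = 3.19

x=6: ŷ = 1.5 + 6 = 7.5; r = 2.5 − 7.5 = -5
x=9: ŷ = 1.5 + 9 = 10.5; r = 11.9 − 10.5 = 1.4
x=19: ŷ = 1.5 + 19 = 20.5; r = 18.5 − 20.5 = -2
x=22: ŷ = 1.5 + 22 = 23.5; r = 27.7 − 23.5 = 4.2
x=23: ŷ = 1.5 + 23 = 24.5; r = 27.1 − 24.5 = 2.6
x=25: ŷ = 1.5 + 25 = 26.5; r = 29.7 − 26.5 = 3.2
x=37: ŷ = 1.5 + 37 = 38.5; r = 34.9 − 38.5 = -3.6
x=55: ŷ = 1.5 + 55 = 56.5; r = 55.1 − 56.5 = -1.4
x=61: ŷ = 1.5 + 61 = 62.5; r = 63.3 − 62.5 = 0.8
x=77: ŷ = 1.5 + 77 = 78.5; r = 78.3 − 78.5 = -0.2
SSE = 25 + 1.96 + 4 + 17.64 + 6.76 + 10.24 + 12.96 + 1.96 + 0.64 + 0.04 = 81.2
s = √(81.2/8) = √10.15 ≈ 3.19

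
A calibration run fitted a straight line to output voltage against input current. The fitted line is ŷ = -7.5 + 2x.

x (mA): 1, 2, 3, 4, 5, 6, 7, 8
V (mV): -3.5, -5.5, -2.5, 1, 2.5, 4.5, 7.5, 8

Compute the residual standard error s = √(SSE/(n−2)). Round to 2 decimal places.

x=1: ŷ = -7.5 + 2·1 = -5.5; e = -3.5 − (-5.5) = 2
x=2: ŷ = -7.5 + 2·2 = -3.5; e = -5.5 − (-3.5) = -2
x=3: ŷ = -7.5 + 2·3 = -1.5; e = -2.5 − (-1.5) = -1
x=4: ŷ = -7.5 + 2·4 = 0.5; e = 1 − 0.5 = 0.5
x=5: ŷ = -7.5 + 2·5 = 2.5; e = 2.5 − 2.5 = 0
x=6: ŷ = -7.5 + 2·6 = 4.5; e = 4.5 − 4.5 = 0
x=7: ŷ = -7.5 + 2·7 = 6.5; e = 7.5 − 6.5 = 1
x=8: ŷ = -7.5 + 2·8 = 8.5; e = 8 − 8.5 = -0.5
SSE = 4 + 4 + 1 + 0.25 + 0 + 0 + 1 + 0.25 = 10.5
s = √(10.5/6) = √1.75 ≈ 1.32

s = 1.32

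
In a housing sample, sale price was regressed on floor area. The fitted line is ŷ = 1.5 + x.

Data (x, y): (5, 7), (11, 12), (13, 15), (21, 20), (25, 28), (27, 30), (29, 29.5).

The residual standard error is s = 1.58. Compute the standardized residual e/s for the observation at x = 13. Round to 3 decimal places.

ŷ = 1.5 + 13 = 14.5
e = 15 − 14.5 = 0.5
e/s = 0.5 / 1.58 = 0.316

0.316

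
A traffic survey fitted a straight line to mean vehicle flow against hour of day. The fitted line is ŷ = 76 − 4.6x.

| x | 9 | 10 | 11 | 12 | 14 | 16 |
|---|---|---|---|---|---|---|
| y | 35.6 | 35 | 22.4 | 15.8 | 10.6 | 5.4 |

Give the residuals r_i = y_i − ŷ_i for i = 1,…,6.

1, 5, -3, -5, -1, 3

x=9: ŷ = 76 − 4.6·9 = 34.6; r = 35.6 − 34.6 = 1
x=10: ŷ = 76 − 4.6·10 = 30; r = 35 − 30 = 5
x=11: ŷ = 76 − 4.6·11 = 25.4; r = 22.4 − 25.4 = -3
x=12: ŷ = 76 − 4.6·12 = 20.8; r = 15.8 − 20.8 = -5
x=14: ŷ = 76 − 4.6·14 = 11.6; r = 10.6 − 11.6 = -1
x=16: ŷ = 76 − 4.6·16 = 2.4; r = 5.4 − 2.4 = 3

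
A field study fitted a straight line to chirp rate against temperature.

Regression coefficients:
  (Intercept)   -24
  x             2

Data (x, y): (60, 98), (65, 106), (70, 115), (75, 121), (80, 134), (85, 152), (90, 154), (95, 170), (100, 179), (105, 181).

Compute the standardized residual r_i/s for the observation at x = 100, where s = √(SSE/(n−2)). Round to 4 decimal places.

0.7620

x=60: ŷ = -24 + 2·60 = 96; r = 98 − 96 = 2
x=65: ŷ = -24 + 2·65 = 106; r = 106 − 106 = 0
x=70: ŷ = -24 + 2·70 = 116; r = 115 − 116 = -1
x=75: ŷ = -24 + 2·75 = 126; r = 121 − 126 = -5
x=80: ŷ = -24 + 2·80 = 136; r = 134 − 136 = -2
x=85: ŷ = -24 + 2·85 = 146; r = 152 − 146 = 6
x=90: ŷ = -24 + 2·90 = 156; r = 154 − 156 = -2
x=95: ŷ = -24 + 2·95 = 166; r = 170 − 166 = 4
x=100: ŷ = -24 + 2·100 = 176; r = 179 − 176 = 3
x=105: ŷ = -24 + 2·105 = 186; r = 181 − 186 = -5
SSE = 4 + 0 + 1 + 25 + 4 + 36 + 4 + 16 + 9 + 25 = 124
s = √(124/8) = 3.937
r/s = 3 / 3.937 = 0.7620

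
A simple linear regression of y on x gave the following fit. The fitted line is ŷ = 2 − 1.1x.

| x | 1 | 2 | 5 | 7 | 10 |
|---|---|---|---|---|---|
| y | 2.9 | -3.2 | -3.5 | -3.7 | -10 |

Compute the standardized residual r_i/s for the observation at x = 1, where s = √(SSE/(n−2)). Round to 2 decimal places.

x=1: ŷ = 2 − 1.1·1 = 0.9; r = 2.9 − 0.9 = 2
x=2: ŷ = 2 − 1.1·2 = -0.2; r = -3.2 − (-0.2) = -3
x=5: ŷ = 2 − 1.1·5 = -3.5; r = -3.5 − (-3.5) = 0
x=7: ŷ = 2 − 1.1·7 = -5.7; r = -3.7 − (-5.7) = 2
x=10: ŷ = 2 − 1.1·10 = -9; r = -10 − (-9) = -1
SSE = 4 + 9 + 0 + 4 + 1 = 18
s = √(18/3) = 2.44949
r/s = 2 / 2.44949 = 0.82

0.82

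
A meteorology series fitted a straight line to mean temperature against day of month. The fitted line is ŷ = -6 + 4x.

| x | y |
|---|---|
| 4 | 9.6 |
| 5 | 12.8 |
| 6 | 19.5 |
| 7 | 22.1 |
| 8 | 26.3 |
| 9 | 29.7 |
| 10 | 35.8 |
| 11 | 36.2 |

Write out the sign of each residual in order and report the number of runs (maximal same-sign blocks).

x=4: ŷ = -6 + 4·4 = 10; r = 9.6 − 10 = -0.4
x=5: ŷ = -6 + 4·5 = 14; r = 12.8 − 14 = -1.2
x=6: ŷ = -6 + 4·6 = 18; r = 19.5 − 18 = 1.5
x=7: ŷ = -6 + 4·7 = 22; r = 22.1 − 22 = 0.1
x=8: ŷ = -6 + 4·8 = 26; r = 26.3 − 26 = 0.3
x=9: ŷ = -6 + 4·9 = 30; r = 29.7 − 30 = -0.3
x=10: ŷ = -6 + 4·10 = 34; r = 35.8 − 34 = 1.8
x=11: ŷ = -6 + 4·11 = 38; r = 36.2 − 38 = -1.8
Signs: − − + + + − + −
Runs: −×2, +×3, −×1, +×1, −×1 → 5

5 runs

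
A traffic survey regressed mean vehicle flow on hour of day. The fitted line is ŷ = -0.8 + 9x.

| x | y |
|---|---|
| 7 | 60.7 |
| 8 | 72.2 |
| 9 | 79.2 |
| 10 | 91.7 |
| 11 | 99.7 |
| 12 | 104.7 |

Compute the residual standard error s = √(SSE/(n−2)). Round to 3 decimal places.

x=7: ŷ = -0.8 + 9·7 = 62.2; e = 60.7 − 62.2 = -1.5
x=8: ŷ = -0.8 + 9·8 = 71.2; e = 72.2 − 71.2 = 1
x=9: ŷ = -0.8 + 9·9 = 80.2; e = 79.2 − 80.2 = -1
x=10: ŷ = -0.8 + 9·10 = 89.2; e = 91.7 − 89.2 = 2.5
x=11: ŷ = -0.8 + 9·11 = 98.2; e = 99.7 − 98.2 = 1.5
x=12: ŷ = -0.8 + 9·12 = 107.2; e = 104.7 − 107.2 = -2.5
SSE = 2.25 + 1 + 1 + 6.25 + 2.25 + 6.25 = 19
s = √(19/4) = √4.75 ≈ 2.179

s = 2.179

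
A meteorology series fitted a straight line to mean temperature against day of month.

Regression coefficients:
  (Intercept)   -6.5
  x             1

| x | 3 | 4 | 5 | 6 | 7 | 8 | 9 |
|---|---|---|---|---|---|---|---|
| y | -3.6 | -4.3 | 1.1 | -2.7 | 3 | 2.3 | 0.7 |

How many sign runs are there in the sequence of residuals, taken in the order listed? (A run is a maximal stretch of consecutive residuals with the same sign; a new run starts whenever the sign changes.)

x=3: ŷ = -6.5 + 3 = -3.5; e = -3.6 − (-3.5) = -0.1
x=4: ŷ = -6.5 + 4 = -2.5; e = -4.3 − (-2.5) = -1.8
x=5: ŷ = -6.5 + 5 = -1.5; e = 1.1 − (-1.5) = 2.6
x=6: ŷ = -6.5 + 6 = -0.5; e = -2.7 − (-0.5) = -2.2
x=7: ŷ = -6.5 + 7 = 0.5; e = 3 − 0.5 = 2.5
x=8: ŷ = -6.5 + 8 = 1.5; e = 2.3 − 1.5 = 0.8
x=9: ŷ = -6.5 + 9 = 2.5; e = 0.7 − 2.5 = -1.8
Signs: − − + − + + −
Runs: −×2, +×1, −×1, +×2, −×1 → 5

5 runs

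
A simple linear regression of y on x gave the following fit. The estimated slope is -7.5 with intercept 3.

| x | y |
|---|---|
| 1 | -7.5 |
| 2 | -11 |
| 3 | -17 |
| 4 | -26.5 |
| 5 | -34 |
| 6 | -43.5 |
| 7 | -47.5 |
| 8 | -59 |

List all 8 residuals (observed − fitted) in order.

-3, 1, 2.5, 0.5, 0.5, -1.5, 2, -2

x=1: ŷ = 3 − 7.5·1 = -4.5; e = -7.5 − (-4.5) = -3
x=2: ŷ = 3 − 7.5·2 = -12; e = -11 − (-12) = 1
x=3: ŷ = 3 − 7.5·3 = -19.5; e = -17 − (-19.5) = 2.5
x=4: ŷ = 3 − 7.5·4 = -27; e = -26.5 − (-27) = 0.5
x=5: ŷ = 3 − 7.5·5 = -34.5; e = -34 − (-34.5) = 0.5
x=6: ŷ = 3 − 7.5·6 = -42; e = -43.5 − (-42) = -1.5
x=7: ŷ = 3 − 7.5·7 = -49.5; e = -47.5 − (-49.5) = 2
x=8: ŷ = 3 − 7.5·8 = -57; e = -59 − (-57) = -2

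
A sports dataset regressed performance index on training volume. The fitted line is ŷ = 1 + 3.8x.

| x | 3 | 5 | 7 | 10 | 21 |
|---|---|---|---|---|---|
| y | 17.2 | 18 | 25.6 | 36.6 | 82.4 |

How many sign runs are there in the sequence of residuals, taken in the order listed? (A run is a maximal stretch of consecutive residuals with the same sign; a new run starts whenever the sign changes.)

3 runs

x=3: ŷ = 1 + 3.8·3 = 12.4; e = 17.2 − 12.4 = 4.8
x=5: ŷ = 1 + 3.8·5 = 20; e = 18 − 20 = -2
x=7: ŷ = 1 + 3.8·7 = 27.6; e = 25.6 − 27.6 = -2
x=10: ŷ = 1 + 3.8·10 = 39; e = 36.6 − 39 = -2.4
x=21: ŷ = 1 + 3.8·21 = 80.8; e = 82.4 − 80.8 = 1.6
Signs: + − − − +
Runs: +×1, −×3, +×1 → 3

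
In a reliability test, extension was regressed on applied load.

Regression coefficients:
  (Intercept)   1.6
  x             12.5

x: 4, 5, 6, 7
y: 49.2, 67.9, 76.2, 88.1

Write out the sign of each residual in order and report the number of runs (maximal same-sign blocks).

x=4: ŷ = 1.6 + 12.5·4 = 51.6; r = 49.2 − 51.6 = -2.4
x=5: ŷ = 1.6 + 12.5·5 = 64.1; r = 67.9 − 64.1 = 3.8
x=6: ŷ = 1.6 + 12.5·6 = 76.6; r = 76.2 − 76.6 = -0.4
x=7: ŷ = 1.6 + 12.5·7 = 89.1; r = 88.1 − 89.1 = -1
Signs: − + − −
Runs: −×1, +×1, −×2 → 3

3 runs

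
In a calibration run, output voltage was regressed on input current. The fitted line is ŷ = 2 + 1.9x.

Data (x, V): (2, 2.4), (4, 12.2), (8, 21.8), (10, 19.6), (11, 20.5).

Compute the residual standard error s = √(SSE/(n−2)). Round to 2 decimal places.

s = 3.97

x=2: ŷ = 2 + 1.9·2 = 5.8; e = 2.4 − 5.8 = -3.4
x=4: ŷ = 2 + 1.9·4 = 9.6; e = 12.2 − 9.6 = 2.6
x=8: ŷ = 2 + 1.9·8 = 17.2; e = 21.8 − 17.2 = 4.6
x=10: ŷ = 2 + 1.9·10 = 21; e = 19.6 − 21 = -1.4
x=11: ŷ = 2 + 1.9·11 = 22.9; e = 20.5 − 22.9 = -2.4
SSE = 11.56 + 6.76 + 21.16 + 1.96 + 5.76 = 47.2
s = √(47.2/3) = √15.7333 ≈ 3.97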